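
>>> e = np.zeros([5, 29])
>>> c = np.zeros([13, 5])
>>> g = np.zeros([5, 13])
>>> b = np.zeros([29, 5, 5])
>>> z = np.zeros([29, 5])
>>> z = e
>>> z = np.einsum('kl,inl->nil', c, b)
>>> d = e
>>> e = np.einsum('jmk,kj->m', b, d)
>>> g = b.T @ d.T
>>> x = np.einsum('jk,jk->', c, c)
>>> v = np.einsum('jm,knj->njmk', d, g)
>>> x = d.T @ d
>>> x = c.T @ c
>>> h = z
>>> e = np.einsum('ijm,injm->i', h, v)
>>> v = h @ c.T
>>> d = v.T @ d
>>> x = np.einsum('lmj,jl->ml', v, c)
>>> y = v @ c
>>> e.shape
(5,)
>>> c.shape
(13, 5)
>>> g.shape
(5, 5, 5)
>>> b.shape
(29, 5, 5)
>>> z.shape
(5, 29, 5)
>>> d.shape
(13, 29, 29)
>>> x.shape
(29, 5)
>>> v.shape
(5, 29, 13)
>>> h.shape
(5, 29, 5)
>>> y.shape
(5, 29, 5)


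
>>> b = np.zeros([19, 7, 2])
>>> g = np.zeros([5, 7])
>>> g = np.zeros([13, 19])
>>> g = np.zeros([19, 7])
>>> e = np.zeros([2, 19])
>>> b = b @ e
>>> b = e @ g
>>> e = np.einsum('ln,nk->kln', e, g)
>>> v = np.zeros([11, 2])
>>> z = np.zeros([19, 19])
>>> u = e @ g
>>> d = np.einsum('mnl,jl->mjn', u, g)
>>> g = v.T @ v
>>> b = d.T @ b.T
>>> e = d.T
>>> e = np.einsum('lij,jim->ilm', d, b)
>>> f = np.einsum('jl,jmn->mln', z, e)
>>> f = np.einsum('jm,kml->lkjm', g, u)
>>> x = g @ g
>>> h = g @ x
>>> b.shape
(2, 19, 2)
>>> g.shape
(2, 2)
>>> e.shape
(19, 7, 2)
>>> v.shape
(11, 2)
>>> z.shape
(19, 19)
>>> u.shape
(7, 2, 7)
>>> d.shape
(7, 19, 2)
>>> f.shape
(7, 7, 2, 2)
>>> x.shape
(2, 2)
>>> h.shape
(2, 2)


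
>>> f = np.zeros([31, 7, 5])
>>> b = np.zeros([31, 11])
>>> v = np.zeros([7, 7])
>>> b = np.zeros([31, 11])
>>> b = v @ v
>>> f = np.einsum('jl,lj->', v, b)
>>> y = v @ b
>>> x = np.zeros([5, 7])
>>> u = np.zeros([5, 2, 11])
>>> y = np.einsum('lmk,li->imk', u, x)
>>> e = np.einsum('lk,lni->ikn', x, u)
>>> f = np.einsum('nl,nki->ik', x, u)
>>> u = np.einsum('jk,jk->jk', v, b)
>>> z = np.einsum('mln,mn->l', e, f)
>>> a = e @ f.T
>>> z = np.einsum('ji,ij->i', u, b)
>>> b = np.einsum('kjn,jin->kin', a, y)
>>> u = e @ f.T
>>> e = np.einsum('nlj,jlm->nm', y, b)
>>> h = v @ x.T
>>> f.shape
(11, 2)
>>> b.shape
(11, 2, 11)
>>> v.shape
(7, 7)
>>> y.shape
(7, 2, 11)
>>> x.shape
(5, 7)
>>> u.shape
(11, 7, 11)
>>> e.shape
(7, 11)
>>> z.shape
(7,)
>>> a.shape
(11, 7, 11)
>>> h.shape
(7, 5)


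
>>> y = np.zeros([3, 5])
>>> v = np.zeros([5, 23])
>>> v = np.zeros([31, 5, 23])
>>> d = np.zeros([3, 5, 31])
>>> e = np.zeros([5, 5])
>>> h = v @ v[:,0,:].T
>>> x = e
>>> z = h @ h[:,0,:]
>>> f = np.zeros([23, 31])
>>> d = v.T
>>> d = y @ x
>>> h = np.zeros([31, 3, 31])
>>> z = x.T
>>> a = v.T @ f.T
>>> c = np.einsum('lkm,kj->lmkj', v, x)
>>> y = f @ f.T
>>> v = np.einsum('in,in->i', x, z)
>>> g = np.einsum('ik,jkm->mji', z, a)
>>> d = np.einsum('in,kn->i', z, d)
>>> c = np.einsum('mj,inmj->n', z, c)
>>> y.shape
(23, 23)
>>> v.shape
(5,)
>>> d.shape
(5,)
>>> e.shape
(5, 5)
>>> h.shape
(31, 3, 31)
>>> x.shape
(5, 5)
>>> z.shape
(5, 5)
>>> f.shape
(23, 31)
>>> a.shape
(23, 5, 23)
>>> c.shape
(23,)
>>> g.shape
(23, 23, 5)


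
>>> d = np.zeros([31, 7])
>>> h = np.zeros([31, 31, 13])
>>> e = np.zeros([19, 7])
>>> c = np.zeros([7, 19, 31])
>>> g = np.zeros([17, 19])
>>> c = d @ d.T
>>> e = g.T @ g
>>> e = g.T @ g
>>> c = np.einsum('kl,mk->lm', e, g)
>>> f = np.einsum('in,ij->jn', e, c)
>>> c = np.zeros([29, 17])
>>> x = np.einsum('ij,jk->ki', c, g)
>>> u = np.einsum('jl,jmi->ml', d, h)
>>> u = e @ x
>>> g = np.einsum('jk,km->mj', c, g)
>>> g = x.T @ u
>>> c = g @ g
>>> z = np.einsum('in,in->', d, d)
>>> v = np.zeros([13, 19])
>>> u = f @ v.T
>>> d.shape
(31, 7)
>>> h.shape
(31, 31, 13)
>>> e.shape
(19, 19)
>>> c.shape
(29, 29)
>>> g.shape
(29, 29)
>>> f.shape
(17, 19)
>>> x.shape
(19, 29)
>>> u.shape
(17, 13)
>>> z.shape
()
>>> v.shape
(13, 19)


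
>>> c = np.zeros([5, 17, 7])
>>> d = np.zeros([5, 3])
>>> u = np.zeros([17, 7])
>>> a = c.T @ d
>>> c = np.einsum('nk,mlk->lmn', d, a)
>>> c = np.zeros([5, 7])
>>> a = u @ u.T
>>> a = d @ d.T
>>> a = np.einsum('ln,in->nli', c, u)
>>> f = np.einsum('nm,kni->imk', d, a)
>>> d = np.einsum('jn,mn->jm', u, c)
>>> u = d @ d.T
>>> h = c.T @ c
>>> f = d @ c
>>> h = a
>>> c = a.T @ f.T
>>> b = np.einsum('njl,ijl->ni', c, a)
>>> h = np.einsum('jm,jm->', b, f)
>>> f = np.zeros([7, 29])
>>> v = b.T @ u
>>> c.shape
(17, 5, 17)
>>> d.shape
(17, 5)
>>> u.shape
(17, 17)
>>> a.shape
(7, 5, 17)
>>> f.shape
(7, 29)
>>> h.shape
()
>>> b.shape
(17, 7)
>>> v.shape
(7, 17)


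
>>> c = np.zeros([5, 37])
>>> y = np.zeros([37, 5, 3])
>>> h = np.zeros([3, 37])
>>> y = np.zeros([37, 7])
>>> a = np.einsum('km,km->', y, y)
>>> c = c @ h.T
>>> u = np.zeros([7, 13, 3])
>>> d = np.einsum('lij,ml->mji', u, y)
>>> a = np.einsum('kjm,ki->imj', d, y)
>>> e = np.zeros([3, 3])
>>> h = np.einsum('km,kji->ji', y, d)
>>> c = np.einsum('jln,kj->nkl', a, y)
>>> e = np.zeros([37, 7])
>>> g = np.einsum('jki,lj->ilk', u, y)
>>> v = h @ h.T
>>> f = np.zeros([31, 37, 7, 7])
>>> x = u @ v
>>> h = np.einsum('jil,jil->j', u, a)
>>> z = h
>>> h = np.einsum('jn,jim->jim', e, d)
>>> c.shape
(3, 37, 13)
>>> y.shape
(37, 7)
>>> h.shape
(37, 3, 13)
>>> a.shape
(7, 13, 3)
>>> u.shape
(7, 13, 3)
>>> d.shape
(37, 3, 13)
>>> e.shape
(37, 7)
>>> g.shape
(3, 37, 13)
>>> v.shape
(3, 3)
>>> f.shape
(31, 37, 7, 7)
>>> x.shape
(7, 13, 3)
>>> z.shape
(7,)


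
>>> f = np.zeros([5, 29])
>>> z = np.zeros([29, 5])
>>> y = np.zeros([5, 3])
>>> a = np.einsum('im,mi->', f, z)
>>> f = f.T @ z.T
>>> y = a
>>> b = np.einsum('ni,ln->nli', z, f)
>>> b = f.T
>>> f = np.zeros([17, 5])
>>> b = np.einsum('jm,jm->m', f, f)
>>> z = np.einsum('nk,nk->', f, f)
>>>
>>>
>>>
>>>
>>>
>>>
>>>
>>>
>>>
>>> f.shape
(17, 5)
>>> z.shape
()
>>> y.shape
()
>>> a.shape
()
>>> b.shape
(5,)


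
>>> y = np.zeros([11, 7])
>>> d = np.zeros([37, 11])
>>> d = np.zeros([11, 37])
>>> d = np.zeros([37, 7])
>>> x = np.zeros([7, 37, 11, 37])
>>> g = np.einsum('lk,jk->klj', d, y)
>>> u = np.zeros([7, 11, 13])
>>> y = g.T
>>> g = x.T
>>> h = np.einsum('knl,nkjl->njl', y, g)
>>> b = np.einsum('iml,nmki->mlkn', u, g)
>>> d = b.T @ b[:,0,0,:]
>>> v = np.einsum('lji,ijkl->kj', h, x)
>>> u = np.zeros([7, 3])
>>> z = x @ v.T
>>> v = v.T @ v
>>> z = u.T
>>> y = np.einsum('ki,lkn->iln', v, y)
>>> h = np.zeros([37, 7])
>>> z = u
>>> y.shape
(37, 11, 7)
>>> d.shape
(37, 37, 13, 37)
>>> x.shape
(7, 37, 11, 37)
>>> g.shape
(37, 11, 37, 7)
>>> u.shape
(7, 3)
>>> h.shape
(37, 7)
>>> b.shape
(11, 13, 37, 37)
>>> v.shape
(37, 37)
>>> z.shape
(7, 3)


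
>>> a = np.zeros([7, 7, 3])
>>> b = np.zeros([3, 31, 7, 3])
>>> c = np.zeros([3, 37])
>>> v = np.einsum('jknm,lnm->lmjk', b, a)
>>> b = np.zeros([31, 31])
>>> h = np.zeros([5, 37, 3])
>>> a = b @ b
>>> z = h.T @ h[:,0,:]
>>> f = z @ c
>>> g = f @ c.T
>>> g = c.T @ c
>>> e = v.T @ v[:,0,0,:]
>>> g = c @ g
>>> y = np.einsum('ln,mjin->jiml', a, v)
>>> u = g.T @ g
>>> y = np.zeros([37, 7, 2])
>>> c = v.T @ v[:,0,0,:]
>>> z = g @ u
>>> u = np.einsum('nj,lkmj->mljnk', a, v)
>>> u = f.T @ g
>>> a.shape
(31, 31)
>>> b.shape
(31, 31)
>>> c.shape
(31, 3, 3, 31)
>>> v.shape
(7, 3, 3, 31)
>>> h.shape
(5, 37, 3)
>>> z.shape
(3, 37)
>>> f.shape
(3, 37, 37)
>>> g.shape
(3, 37)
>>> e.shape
(31, 3, 3, 31)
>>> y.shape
(37, 7, 2)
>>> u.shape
(37, 37, 37)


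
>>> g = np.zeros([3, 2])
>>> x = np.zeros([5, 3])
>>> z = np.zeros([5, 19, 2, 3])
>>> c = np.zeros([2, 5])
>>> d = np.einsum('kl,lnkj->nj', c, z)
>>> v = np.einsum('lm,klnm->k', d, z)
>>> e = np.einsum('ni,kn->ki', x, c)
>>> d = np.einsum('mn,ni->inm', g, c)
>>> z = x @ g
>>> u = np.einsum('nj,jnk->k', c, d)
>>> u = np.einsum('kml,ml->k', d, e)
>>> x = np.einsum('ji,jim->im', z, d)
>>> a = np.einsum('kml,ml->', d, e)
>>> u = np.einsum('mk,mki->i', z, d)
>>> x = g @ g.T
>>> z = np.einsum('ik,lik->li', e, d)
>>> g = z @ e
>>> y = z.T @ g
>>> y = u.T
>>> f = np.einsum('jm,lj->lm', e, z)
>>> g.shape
(5, 3)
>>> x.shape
(3, 3)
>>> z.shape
(5, 2)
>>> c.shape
(2, 5)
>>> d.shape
(5, 2, 3)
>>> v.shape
(5,)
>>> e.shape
(2, 3)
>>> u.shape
(3,)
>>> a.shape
()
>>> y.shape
(3,)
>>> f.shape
(5, 3)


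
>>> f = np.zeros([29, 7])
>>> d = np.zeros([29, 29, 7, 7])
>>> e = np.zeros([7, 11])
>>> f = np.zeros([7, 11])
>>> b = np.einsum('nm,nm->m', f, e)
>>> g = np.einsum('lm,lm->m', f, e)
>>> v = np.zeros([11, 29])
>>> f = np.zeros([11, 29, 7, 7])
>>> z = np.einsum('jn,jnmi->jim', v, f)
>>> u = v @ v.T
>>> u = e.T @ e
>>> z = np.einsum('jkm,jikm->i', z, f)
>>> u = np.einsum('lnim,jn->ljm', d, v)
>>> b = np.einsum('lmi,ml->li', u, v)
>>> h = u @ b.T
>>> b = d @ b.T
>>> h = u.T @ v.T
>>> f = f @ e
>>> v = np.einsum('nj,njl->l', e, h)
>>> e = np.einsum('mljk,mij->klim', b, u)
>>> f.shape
(11, 29, 7, 11)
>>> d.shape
(29, 29, 7, 7)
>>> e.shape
(29, 29, 11, 29)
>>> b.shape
(29, 29, 7, 29)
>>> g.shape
(11,)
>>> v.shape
(11,)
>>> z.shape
(29,)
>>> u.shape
(29, 11, 7)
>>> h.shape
(7, 11, 11)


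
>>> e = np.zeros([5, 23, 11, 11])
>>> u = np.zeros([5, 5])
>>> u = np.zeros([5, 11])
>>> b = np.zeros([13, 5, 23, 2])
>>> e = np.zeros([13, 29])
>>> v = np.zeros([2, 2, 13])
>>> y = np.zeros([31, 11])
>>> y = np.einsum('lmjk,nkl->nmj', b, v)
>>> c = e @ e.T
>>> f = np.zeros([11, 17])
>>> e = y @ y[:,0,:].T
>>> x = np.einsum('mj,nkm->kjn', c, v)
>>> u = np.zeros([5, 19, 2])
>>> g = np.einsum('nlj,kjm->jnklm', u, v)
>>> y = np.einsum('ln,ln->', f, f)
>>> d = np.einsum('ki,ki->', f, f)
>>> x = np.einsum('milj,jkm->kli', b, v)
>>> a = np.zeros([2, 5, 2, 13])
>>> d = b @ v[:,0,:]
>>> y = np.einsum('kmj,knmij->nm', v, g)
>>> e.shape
(2, 5, 2)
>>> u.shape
(5, 19, 2)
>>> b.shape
(13, 5, 23, 2)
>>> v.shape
(2, 2, 13)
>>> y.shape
(5, 2)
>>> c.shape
(13, 13)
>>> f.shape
(11, 17)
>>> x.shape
(2, 23, 5)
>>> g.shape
(2, 5, 2, 19, 13)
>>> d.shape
(13, 5, 23, 13)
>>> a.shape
(2, 5, 2, 13)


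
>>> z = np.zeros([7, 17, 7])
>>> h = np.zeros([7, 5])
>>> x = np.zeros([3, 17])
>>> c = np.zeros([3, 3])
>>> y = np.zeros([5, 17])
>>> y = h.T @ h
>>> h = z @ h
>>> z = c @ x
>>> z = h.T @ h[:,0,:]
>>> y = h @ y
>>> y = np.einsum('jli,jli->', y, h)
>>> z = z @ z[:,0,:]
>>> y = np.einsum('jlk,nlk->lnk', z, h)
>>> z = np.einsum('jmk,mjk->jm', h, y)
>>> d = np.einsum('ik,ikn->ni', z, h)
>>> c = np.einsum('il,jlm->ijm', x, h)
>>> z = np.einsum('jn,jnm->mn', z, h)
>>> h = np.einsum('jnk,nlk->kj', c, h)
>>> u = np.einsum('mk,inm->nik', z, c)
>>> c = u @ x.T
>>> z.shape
(5, 17)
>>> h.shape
(5, 3)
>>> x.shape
(3, 17)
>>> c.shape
(7, 3, 3)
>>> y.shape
(17, 7, 5)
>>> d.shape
(5, 7)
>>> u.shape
(7, 3, 17)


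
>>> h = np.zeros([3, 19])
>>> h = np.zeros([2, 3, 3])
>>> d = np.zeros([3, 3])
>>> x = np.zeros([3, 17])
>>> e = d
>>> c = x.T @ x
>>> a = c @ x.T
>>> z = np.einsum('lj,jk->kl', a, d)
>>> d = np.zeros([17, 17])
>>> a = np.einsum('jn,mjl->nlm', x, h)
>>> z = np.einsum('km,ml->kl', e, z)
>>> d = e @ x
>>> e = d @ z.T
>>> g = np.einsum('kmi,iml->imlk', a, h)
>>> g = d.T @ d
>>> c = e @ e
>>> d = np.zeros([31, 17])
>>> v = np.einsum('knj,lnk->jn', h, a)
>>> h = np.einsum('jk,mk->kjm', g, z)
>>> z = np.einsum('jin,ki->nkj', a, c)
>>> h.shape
(17, 17, 3)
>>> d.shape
(31, 17)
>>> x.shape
(3, 17)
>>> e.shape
(3, 3)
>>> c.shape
(3, 3)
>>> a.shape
(17, 3, 2)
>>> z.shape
(2, 3, 17)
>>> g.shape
(17, 17)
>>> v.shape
(3, 3)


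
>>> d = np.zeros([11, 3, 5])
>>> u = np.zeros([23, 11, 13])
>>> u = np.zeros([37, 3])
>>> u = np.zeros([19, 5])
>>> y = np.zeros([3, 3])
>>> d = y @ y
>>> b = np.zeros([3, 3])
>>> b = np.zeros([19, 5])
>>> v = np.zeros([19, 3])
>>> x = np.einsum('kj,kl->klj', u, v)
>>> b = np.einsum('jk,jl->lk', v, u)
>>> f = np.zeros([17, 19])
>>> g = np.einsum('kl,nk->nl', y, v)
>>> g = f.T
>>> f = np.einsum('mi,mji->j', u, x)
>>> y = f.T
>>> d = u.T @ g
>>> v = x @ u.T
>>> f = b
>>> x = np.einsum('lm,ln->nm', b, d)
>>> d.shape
(5, 17)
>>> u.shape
(19, 5)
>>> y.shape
(3,)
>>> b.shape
(5, 3)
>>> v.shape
(19, 3, 19)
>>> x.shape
(17, 3)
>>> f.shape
(5, 3)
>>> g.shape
(19, 17)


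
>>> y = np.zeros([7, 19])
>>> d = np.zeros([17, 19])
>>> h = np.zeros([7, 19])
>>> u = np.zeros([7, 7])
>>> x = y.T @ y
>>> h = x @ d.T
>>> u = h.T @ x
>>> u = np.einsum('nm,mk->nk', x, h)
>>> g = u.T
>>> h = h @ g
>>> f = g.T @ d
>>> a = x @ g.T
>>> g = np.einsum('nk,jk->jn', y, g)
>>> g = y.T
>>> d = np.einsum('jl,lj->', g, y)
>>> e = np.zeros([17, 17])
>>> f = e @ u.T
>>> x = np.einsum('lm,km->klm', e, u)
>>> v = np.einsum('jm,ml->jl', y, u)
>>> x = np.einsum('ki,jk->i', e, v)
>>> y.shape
(7, 19)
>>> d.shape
()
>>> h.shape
(19, 19)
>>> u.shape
(19, 17)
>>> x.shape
(17,)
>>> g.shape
(19, 7)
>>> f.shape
(17, 19)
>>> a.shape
(19, 17)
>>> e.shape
(17, 17)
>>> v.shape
(7, 17)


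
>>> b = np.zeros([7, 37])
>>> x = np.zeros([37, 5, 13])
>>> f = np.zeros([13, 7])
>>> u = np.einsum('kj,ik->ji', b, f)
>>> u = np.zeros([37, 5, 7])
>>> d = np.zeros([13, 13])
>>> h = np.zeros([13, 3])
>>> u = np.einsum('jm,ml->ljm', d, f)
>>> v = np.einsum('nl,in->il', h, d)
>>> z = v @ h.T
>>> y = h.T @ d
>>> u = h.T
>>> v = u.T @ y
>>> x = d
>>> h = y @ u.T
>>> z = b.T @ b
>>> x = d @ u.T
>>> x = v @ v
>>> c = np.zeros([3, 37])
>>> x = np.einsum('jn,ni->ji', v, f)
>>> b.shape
(7, 37)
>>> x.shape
(13, 7)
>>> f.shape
(13, 7)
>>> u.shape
(3, 13)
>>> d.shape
(13, 13)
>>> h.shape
(3, 3)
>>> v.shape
(13, 13)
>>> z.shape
(37, 37)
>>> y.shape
(3, 13)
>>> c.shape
(3, 37)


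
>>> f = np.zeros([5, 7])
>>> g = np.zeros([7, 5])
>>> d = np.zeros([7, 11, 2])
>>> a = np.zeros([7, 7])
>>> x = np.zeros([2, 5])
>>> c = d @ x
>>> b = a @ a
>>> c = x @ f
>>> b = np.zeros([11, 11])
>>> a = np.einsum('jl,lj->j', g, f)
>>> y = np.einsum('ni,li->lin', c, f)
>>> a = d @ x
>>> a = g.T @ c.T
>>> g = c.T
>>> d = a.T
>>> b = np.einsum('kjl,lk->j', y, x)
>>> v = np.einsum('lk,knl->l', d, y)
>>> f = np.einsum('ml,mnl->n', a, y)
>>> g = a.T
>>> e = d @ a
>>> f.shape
(7,)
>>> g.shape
(2, 5)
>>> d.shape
(2, 5)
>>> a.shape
(5, 2)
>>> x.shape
(2, 5)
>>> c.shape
(2, 7)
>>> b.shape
(7,)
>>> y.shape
(5, 7, 2)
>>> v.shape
(2,)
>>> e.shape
(2, 2)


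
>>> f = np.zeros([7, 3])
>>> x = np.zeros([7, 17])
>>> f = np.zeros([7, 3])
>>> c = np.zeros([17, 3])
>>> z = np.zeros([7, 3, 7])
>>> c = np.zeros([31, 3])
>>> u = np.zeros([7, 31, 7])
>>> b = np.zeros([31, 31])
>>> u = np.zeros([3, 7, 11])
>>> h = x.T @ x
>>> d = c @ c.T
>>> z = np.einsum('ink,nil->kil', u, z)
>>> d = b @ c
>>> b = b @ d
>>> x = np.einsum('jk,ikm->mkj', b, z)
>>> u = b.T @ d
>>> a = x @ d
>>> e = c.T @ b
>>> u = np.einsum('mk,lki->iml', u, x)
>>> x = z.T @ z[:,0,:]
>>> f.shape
(7, 3)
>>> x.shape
(7, 3, 7)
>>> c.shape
(31, 3)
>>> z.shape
(11, 3, 7)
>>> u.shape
(31, 3, 7)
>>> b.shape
(31, 3)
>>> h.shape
(17, 17)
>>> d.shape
(31, 3)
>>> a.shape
(7, 3, 3)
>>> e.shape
(3, 3)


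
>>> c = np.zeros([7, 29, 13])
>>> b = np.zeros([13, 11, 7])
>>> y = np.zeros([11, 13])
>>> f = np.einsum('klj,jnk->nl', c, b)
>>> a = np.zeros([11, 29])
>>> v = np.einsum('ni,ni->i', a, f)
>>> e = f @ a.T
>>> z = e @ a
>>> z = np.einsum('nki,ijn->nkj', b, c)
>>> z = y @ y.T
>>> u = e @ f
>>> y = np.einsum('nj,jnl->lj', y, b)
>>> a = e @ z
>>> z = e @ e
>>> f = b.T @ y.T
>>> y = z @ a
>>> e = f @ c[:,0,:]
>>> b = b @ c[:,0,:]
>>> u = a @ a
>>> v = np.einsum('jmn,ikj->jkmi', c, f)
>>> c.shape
(7, 29, 13)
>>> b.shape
(13, 11, 13)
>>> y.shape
(11, 11)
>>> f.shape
(7, 11, 7)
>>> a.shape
(11, 11)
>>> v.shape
(7, 11, 29, 7)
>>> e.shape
(7, 11, 13)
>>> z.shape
(11, 11)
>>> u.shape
(11, 11)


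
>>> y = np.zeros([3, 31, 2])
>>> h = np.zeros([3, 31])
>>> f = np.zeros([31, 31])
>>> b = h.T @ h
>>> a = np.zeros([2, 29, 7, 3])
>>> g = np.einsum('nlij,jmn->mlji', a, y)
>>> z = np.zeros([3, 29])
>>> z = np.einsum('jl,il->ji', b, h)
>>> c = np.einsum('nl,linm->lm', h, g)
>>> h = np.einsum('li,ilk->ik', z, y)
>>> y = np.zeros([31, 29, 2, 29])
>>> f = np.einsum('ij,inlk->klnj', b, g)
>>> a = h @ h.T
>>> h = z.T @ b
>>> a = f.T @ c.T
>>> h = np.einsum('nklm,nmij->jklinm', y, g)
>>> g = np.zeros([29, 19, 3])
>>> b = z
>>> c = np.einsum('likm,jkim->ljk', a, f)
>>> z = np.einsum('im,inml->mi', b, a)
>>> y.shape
(31, 29, 2, 29)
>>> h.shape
(7, 29, 2, 3, 31, 29)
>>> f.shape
(7, 3, 29, 31)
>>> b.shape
(31, 3)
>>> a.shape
(31, 29, 3, 31)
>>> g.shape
(29, 19, 3)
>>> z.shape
(3, 31)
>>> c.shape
(31, 7, 3)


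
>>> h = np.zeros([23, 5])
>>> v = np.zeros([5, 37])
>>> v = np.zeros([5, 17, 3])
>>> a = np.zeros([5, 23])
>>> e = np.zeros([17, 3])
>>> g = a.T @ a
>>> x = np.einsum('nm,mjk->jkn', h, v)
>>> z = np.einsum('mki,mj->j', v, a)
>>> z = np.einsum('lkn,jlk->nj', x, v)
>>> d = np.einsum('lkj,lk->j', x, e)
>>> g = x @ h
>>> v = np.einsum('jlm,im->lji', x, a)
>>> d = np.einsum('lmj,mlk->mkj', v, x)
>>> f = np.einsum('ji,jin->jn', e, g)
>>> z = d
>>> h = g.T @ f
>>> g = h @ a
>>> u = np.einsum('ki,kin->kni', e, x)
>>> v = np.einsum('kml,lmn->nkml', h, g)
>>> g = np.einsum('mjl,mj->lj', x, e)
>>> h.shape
(5, 3, 5)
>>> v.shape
(23, 5, 3, 5)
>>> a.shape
(5, 23)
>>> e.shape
(17, 3)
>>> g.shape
(23, 3)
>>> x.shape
(17, 3, 23)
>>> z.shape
(17, 23, 5)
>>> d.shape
(17, 23, 5)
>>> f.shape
(17, 5)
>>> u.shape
(17, 23, 3)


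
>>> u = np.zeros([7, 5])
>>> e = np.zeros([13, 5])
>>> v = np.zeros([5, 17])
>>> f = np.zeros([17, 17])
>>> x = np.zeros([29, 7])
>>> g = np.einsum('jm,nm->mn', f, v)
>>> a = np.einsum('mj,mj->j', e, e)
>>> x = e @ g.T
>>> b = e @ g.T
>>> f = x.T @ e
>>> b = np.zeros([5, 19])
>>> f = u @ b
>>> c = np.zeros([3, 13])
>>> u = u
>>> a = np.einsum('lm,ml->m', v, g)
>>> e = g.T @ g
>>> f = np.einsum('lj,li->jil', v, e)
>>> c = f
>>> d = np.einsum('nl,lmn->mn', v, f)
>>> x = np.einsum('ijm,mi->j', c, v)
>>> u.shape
(7, 5)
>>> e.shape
(5, 5)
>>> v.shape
(5, 17)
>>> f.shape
(17, 5, 5)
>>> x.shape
(5,)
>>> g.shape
(17, 5)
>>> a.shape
(17,)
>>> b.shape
(5, 19)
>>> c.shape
(17, 5, 5)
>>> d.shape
(5, 5)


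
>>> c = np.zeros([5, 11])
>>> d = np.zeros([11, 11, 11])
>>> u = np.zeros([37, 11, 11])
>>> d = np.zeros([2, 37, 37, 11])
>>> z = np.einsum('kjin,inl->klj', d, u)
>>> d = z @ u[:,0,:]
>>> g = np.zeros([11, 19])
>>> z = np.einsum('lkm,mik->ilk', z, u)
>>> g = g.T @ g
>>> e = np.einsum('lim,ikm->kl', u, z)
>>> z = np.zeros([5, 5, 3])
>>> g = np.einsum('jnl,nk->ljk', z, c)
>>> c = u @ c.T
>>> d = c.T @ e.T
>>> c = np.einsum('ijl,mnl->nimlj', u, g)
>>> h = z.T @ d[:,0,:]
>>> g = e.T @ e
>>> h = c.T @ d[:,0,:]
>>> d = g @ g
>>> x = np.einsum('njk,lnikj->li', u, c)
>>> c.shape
(5, 37, 3, 11, 11)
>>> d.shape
(37, 37)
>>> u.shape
(37, 11, 11)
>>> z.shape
(5, 5, 3)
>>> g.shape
(37, 37)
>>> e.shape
(2, 37)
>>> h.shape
(11, 11, 3, 37, 2)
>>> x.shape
(5, 3)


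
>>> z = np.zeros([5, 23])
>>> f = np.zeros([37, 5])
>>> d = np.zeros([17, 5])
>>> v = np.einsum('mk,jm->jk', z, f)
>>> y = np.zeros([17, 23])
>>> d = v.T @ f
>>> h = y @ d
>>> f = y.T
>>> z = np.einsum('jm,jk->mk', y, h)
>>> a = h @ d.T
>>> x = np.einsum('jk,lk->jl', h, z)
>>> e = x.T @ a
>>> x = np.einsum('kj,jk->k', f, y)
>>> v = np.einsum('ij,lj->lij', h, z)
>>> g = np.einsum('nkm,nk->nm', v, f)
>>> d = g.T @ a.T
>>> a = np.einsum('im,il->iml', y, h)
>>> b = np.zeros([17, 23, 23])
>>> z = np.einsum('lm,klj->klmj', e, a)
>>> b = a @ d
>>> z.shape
(17, 23, 23, 5)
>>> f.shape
(23, 17)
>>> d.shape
(5, 17)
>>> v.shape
(23, 17, 5)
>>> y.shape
(17, 23)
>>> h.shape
(17, 5)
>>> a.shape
(17, 23, 5)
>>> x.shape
(23,)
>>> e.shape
(23, 23)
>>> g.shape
(23, 5)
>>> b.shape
(17, 23, 17)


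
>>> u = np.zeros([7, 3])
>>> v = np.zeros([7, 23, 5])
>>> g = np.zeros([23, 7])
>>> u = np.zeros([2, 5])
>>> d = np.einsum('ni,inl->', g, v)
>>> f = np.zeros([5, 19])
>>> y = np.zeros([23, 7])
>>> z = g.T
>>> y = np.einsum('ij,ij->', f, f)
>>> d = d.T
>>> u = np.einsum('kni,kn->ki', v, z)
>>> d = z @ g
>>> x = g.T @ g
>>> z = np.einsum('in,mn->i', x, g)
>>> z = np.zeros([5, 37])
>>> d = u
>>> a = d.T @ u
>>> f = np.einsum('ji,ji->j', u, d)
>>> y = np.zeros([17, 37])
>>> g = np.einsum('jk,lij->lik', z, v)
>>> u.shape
(7, 5)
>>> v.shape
(7, 23, 5)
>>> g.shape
(7, 23, 37)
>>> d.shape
(7, 5)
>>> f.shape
(7,)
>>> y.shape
(17, 37)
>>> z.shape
(5, 37)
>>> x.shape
(7, 7)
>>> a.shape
(5, 5)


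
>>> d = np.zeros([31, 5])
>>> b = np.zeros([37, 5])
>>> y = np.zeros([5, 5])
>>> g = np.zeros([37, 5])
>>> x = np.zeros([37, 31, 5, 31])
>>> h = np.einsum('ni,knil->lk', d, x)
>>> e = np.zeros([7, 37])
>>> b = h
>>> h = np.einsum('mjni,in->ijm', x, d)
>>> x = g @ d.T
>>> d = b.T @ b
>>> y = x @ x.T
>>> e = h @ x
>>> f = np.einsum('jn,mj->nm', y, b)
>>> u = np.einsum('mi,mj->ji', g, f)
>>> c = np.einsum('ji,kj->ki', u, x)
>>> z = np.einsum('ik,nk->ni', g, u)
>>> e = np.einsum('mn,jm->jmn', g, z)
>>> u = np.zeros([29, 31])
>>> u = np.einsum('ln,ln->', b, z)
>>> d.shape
(37, 37)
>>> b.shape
(31, 37)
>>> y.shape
(37, 37)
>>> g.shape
(37, 5)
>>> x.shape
(37, 31)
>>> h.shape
(31, 31, 37)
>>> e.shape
(31, 37, 5)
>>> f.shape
(37, 31)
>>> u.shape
()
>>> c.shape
(37, 5)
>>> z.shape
(31, 37)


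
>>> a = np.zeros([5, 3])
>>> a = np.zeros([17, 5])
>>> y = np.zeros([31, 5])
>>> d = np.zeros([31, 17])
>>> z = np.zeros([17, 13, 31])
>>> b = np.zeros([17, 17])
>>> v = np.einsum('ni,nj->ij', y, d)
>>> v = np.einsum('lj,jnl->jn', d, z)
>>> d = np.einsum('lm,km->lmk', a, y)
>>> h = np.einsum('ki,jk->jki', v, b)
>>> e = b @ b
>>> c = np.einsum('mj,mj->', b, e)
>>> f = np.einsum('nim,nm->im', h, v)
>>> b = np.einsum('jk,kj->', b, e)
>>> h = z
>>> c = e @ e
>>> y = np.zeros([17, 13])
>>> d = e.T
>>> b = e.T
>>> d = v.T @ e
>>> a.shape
(17, 5)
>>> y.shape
(17, 13)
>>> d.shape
(13, 17)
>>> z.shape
(17, 13, 31)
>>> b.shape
(17, 17)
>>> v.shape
(17, 13)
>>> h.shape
(17, 13, 31)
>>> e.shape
(17, 17)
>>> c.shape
(17, 17)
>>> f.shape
(17, 13)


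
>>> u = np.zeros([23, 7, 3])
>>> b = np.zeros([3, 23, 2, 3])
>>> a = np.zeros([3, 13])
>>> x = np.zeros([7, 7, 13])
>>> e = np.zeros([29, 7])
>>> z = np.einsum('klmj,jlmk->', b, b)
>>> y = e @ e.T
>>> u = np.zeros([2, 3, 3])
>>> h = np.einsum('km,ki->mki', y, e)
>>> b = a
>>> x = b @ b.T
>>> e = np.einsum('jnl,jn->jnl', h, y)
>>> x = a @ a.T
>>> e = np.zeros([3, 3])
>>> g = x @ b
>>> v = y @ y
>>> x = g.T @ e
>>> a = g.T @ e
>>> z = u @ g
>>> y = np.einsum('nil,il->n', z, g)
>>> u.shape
(2, 3, 3)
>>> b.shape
(3, 13)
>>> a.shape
(13, 3)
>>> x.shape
(13, 3)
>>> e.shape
(3, 3)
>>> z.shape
(2, 3, 13)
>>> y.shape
(2,)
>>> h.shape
(29, 29, 7)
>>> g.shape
(3, 13)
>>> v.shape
(29, 29)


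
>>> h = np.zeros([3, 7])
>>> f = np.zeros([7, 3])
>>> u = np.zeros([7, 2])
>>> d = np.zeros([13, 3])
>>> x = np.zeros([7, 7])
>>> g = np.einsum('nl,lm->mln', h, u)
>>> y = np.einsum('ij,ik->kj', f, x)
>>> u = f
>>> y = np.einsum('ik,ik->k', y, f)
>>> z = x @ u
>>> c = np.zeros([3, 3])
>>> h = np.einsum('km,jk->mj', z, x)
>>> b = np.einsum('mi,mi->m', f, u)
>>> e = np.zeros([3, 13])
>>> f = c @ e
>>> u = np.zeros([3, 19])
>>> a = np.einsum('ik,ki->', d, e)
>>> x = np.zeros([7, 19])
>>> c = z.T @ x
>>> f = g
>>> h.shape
(3, 7)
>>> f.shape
(2, 7, 3)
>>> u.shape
(3, 19)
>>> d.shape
(13, 3)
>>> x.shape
(7, 19)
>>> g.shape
(2, 7, 3)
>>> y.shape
(3,)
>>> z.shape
(7, 3)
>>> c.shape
(3, 19)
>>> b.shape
(7,)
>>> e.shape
(3, 13)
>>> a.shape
()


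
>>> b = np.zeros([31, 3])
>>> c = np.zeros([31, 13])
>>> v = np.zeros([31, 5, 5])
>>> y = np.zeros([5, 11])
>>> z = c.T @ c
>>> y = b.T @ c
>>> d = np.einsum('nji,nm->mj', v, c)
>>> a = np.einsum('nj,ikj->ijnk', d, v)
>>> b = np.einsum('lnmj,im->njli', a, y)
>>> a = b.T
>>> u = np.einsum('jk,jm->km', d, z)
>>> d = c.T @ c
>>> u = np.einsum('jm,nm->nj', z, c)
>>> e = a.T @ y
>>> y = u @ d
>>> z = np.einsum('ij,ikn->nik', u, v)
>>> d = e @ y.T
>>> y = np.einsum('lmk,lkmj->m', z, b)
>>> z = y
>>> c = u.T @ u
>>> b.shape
(5, 5, 31, 3)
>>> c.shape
(13, 13)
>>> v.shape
(31, 5, 5)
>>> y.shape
(31,)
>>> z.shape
(31,)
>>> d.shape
(5, 5, 31, 31)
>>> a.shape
(3, 31, 5, 5)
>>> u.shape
(31, 13)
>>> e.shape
(5, 5, 31, 13)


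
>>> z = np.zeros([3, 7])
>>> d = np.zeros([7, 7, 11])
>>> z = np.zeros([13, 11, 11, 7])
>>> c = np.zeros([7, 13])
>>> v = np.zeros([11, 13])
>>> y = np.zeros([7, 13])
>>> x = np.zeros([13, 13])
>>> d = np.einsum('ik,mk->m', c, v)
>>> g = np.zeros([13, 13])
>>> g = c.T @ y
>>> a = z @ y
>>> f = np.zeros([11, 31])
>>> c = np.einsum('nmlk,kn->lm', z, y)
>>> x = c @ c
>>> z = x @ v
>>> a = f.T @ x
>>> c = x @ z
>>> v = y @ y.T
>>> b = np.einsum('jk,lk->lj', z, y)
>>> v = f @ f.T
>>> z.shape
(11, 13)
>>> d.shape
(11,)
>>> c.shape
(11, 13)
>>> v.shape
(11, 11)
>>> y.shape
(7, 13)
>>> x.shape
(11, 11)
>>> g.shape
(13, 13)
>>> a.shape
(31, 11)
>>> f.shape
(11, 31)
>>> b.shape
(7, 11)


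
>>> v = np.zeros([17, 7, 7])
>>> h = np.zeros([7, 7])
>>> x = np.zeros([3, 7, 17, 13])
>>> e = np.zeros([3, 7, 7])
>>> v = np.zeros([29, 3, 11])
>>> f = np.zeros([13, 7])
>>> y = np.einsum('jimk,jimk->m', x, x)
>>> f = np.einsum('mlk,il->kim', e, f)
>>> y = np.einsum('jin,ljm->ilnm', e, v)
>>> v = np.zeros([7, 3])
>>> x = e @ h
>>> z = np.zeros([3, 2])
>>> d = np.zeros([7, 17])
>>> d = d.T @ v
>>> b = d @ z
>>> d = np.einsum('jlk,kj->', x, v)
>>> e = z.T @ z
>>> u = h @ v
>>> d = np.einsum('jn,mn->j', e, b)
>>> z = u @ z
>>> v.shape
(7, 3)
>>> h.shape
(7, 7)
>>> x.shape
(3, 7, 7)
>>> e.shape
(2, 2)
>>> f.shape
(7, 13, 3)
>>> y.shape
(7, 29, 7, 11)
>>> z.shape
(7, 2)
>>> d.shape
(2,)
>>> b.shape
(17, 2)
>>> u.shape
(7, 3)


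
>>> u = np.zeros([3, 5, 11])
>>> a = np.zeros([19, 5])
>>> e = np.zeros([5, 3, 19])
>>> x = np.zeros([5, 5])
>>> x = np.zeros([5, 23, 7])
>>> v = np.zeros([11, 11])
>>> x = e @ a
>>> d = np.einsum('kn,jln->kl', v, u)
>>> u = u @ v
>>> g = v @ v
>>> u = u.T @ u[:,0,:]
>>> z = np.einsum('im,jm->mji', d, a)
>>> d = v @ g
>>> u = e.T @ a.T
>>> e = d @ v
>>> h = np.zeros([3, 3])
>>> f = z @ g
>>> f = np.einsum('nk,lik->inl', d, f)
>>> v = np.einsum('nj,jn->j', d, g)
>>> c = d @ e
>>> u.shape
(19, 3, 19)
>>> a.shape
(19, 5)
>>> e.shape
(11, 11)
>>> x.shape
(5, 3, 5)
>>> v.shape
(11,)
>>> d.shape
(11, 11)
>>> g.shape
(11, 11)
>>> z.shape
(5, 19, 11)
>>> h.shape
(3, 3)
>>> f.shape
(19, 11, 5)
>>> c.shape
(11, 11)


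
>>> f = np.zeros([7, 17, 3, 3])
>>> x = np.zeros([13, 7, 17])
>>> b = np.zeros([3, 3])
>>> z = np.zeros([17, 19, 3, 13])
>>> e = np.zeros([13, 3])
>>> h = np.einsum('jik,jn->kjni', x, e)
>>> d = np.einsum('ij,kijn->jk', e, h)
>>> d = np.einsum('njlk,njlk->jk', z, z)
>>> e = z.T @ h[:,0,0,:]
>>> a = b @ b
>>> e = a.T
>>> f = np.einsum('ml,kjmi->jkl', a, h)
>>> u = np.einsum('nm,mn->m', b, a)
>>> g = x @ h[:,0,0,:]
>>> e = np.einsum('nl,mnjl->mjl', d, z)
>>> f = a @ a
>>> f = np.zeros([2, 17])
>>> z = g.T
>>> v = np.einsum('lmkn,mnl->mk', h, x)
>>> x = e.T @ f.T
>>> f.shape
(2, 17)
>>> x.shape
(13, 3, 2)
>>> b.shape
(3, 3)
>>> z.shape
(7, 7, 13)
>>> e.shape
(17, 3, 13)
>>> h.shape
(17, 13, 3, 7)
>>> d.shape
(19, 13)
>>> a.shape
(3, 3)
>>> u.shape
(3,)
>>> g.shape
(13, 7, 7)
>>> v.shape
(13, 3)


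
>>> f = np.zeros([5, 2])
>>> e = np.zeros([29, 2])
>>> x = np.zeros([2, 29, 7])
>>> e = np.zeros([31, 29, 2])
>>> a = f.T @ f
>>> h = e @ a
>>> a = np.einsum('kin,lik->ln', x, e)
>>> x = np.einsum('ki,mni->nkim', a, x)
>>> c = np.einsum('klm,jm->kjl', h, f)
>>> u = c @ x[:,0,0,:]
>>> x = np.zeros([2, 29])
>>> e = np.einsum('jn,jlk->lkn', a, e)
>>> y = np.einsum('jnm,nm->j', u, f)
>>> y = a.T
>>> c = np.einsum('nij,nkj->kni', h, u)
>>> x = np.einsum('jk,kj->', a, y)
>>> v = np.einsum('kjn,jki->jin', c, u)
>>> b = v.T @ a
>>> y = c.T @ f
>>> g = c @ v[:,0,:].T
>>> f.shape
(5, 2)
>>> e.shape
(29, 2, 7)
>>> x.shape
()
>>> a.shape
(31, 7)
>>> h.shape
(31, 29, 2)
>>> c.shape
(5, 31, 29)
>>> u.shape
(31, 5, 2)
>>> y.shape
(29, 31, 2)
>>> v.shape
(31, 2, 29)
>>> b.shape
(29, 2, 7)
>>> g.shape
(5, 31, 31)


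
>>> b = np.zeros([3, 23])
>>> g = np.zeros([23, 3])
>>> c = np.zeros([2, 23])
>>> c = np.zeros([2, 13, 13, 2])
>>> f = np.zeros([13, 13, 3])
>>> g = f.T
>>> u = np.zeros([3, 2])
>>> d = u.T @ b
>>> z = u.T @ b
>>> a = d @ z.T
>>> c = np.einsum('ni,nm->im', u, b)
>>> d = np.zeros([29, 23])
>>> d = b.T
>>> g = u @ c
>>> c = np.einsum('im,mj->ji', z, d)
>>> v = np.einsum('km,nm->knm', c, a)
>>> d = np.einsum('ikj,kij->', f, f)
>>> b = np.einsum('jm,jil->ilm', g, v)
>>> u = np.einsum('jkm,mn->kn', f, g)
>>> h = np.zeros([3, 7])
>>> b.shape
(2, 2, 23)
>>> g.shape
(3, 23)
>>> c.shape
(3, 2)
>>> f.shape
(13, 13, 3)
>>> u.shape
(13, 23)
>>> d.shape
()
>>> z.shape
(2, 23)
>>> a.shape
(2, 2)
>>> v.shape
(3, 2, 2)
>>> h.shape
(3, 7)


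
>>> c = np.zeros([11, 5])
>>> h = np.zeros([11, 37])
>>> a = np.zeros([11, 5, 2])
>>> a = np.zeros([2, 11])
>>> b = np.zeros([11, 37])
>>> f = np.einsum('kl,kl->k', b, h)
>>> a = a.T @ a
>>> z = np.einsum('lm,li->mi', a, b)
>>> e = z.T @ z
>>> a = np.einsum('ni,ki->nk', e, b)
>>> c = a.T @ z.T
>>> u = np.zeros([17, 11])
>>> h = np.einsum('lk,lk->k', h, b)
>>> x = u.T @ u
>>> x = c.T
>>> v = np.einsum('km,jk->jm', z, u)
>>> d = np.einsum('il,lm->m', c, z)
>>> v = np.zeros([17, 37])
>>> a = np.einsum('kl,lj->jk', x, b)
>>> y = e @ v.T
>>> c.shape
(11, 11)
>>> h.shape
(37,)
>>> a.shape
(37, 11)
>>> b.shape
(11, 37)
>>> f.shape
(11,)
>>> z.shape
(11, 37)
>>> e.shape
(37, 37)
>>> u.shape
(17, 11)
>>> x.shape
(11, 11)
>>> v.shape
(17, 37)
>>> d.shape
(37,)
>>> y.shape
(37, 17)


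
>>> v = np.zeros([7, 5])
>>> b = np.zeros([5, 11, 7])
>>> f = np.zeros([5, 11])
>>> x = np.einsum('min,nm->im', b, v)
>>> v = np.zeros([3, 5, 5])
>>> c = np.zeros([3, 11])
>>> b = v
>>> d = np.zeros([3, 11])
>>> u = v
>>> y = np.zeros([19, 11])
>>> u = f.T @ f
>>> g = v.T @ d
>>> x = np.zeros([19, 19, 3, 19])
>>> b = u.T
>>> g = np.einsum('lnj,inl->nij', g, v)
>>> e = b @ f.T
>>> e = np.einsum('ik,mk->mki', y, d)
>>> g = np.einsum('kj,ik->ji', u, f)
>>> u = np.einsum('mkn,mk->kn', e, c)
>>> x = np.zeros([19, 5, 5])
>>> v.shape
(3, 5, 5)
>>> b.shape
(11, 11)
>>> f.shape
(5, 11)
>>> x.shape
(19, 5, 5)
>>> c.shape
(3, 11)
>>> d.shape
(3, 11)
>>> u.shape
(11, 19)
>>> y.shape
(19, 11)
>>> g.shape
(11, 5)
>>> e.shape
(3, 11, 19)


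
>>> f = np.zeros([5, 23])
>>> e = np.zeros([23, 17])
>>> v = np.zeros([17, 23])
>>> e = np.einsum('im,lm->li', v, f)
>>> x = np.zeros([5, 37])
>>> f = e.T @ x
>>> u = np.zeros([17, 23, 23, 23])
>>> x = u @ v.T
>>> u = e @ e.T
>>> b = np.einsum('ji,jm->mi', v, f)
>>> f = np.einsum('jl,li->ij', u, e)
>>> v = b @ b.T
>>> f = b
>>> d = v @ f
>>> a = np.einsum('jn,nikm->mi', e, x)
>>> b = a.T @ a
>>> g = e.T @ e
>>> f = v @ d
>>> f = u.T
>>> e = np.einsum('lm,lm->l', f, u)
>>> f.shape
(5, 5)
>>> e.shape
(5,)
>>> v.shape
(37, 37)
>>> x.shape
(17, 23, 23, 17)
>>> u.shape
(5, 5)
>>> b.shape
(23, 23)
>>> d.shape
(37, 23)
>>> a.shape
(17, 23)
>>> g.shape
(17, 17)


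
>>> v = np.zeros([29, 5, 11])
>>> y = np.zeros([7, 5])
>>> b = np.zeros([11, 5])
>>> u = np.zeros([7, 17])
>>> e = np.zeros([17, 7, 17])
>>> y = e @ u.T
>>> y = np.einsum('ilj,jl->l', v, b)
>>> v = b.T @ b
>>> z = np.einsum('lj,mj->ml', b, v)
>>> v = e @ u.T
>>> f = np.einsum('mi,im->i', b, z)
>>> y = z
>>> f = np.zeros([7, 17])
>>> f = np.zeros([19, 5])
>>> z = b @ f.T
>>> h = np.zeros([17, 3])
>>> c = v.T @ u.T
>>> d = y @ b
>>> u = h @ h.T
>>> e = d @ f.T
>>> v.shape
(17, 7, 7)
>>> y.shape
(5, 11)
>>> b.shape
(11, 5)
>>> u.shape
(17, 17)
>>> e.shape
(5, 19)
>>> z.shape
(11, 19)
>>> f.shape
(19, 5)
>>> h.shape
(17, 3)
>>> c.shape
(7, 7, 7)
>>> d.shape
(5, 5)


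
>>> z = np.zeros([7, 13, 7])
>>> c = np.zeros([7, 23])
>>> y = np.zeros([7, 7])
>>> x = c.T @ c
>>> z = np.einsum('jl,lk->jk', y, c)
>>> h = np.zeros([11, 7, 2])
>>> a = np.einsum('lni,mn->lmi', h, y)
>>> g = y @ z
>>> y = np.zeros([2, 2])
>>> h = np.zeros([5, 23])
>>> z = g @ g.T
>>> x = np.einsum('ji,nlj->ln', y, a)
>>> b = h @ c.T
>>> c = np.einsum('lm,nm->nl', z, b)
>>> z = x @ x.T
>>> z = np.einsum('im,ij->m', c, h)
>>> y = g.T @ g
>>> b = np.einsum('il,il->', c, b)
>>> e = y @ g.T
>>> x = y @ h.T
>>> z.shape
(7,)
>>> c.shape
(5, 7)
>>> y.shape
(23, 23)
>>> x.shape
(23, 5)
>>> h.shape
(5, 23)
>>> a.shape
(11, 7, 2)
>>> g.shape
(7, 23)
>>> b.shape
()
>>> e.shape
(23, 7)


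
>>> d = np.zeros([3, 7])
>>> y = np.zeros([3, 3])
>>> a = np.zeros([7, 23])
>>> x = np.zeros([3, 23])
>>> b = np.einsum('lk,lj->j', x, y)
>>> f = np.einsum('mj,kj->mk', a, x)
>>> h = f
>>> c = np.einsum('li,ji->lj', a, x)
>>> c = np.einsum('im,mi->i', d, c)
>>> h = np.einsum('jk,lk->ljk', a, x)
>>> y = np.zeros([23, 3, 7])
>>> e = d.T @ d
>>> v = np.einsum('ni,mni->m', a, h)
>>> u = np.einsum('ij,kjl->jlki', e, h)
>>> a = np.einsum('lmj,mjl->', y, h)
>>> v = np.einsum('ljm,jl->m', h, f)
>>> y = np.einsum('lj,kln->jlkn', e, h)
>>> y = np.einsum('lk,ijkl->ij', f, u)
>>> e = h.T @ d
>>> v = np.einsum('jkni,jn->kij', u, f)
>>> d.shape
(3, 7)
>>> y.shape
(7, 23)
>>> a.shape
()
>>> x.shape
(3, 23)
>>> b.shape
(3,)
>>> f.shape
(7, 3)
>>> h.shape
(3, 7, 23)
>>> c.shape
(3,)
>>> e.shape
(23, 7, 7)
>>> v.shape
(23, 7, 7)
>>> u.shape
(7, 23, 3, 7)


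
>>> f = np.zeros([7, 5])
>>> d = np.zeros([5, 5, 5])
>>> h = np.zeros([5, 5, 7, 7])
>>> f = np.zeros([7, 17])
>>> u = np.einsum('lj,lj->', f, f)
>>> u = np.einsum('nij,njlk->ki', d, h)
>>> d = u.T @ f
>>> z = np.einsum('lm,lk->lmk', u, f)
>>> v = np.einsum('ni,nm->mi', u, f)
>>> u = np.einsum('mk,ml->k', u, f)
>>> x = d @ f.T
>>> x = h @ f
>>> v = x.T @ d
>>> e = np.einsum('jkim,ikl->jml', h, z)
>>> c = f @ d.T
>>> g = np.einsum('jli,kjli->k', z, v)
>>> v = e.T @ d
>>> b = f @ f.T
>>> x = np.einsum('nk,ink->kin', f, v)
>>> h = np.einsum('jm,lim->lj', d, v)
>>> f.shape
(7, 17)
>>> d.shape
(5, 17)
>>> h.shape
(17, 5)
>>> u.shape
(5,)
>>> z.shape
(7, 5, 17)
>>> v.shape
(17, 7, 17)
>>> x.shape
(17, 17, 7)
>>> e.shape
(5, 7, 17)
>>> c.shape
(7, 5)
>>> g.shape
(17,)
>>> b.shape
(7, 7)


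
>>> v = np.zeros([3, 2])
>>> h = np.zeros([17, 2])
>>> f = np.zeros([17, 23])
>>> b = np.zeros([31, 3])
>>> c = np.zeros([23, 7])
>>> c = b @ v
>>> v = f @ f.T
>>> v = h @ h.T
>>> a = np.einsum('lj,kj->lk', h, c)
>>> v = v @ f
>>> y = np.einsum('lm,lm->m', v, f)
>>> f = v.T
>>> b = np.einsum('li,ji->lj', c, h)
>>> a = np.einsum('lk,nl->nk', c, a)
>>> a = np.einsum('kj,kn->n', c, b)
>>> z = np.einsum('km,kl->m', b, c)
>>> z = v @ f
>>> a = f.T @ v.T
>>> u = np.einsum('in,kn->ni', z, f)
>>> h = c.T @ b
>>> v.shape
(17, 23)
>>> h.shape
(2, 17)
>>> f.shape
(23, 17)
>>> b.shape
(31, 17)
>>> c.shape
(31, 2)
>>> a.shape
(17, 17)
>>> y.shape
(23,)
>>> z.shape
(17, 17)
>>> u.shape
(17, 17)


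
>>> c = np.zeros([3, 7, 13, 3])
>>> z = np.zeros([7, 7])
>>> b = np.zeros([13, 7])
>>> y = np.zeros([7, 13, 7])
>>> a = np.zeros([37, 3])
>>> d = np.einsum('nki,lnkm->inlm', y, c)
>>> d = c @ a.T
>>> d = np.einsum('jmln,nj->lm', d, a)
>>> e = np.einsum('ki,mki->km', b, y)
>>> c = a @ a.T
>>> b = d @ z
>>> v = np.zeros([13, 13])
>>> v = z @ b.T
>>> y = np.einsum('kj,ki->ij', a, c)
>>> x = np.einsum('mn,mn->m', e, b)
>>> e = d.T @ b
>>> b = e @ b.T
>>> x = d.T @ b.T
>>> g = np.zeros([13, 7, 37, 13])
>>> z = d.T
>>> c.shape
(37, 37)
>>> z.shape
(7, 13)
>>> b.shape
(7, 13)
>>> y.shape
(37, 3)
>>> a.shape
(37, 3)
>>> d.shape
(13, 7)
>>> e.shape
(7, 7)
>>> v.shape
(7, 13)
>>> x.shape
(7, 7)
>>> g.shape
(13, 7, 37, 13)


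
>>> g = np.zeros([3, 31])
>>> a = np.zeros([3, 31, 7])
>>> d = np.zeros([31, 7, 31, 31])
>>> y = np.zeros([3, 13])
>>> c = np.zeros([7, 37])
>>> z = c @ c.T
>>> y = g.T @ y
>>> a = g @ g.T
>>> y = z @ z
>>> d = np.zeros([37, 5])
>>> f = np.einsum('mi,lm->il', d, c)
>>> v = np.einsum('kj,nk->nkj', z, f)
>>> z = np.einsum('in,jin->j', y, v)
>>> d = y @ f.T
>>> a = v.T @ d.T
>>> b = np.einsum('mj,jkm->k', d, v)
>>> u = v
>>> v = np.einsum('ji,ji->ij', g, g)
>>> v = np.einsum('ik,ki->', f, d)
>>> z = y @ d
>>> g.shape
(3, 31)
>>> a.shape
(7, 7, 7)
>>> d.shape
(7, 5)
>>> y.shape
(7, 7)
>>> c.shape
(7, 37)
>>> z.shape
(7, 5)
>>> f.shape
(5, 7)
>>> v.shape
()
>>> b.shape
(7,)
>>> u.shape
(5, 7, 7)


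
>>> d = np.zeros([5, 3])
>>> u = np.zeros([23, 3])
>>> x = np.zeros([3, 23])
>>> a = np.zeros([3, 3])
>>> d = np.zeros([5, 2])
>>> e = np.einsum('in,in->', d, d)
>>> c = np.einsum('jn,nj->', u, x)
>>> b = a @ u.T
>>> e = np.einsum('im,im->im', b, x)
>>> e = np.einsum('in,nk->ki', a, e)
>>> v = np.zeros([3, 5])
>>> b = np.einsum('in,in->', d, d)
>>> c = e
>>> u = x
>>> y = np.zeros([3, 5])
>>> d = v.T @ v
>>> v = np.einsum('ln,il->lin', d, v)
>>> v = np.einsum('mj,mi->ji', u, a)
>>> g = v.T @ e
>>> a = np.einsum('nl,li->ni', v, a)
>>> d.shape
(5, 5)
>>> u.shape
(3, 23)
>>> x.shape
(3, 23)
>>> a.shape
(23, 3)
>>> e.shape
(23, 3)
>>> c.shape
(23, 3)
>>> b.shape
()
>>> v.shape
(23, 3)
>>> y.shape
(3, 5)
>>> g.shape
(3, 3)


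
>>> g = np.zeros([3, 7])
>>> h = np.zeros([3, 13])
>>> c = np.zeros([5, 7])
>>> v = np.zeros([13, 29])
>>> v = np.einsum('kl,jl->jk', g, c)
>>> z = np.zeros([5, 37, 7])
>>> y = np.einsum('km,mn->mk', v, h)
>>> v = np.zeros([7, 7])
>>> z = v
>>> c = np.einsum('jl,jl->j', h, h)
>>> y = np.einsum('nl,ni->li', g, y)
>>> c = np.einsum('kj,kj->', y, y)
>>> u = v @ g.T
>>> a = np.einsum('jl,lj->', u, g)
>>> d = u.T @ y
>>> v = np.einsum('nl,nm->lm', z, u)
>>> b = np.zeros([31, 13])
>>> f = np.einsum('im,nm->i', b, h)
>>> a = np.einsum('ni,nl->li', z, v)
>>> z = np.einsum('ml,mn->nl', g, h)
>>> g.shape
(3, 7)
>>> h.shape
(3, 13)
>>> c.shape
()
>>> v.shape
(7, 3)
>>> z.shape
(13, 7)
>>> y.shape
(7, 5)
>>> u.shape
(7, 3)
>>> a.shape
(3, 7)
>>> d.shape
(3, 5)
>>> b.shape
(31, 13)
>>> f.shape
(31,)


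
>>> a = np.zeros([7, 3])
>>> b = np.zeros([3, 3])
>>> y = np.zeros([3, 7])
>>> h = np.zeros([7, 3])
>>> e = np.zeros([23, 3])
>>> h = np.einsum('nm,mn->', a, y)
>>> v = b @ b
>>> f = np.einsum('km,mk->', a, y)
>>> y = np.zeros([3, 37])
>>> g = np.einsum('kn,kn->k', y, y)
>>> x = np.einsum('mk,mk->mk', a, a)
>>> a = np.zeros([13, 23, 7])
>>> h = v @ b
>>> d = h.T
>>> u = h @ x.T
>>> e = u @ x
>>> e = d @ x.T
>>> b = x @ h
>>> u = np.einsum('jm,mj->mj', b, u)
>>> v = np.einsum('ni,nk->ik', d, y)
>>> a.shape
(13, 23, 7)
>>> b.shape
(7, 3)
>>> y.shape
(3, 37)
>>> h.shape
(3, 3)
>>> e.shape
(3, 7)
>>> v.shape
(3, 37)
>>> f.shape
()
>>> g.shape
(3,)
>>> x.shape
(7, 3)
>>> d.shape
(3, 3)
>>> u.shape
(3, 7)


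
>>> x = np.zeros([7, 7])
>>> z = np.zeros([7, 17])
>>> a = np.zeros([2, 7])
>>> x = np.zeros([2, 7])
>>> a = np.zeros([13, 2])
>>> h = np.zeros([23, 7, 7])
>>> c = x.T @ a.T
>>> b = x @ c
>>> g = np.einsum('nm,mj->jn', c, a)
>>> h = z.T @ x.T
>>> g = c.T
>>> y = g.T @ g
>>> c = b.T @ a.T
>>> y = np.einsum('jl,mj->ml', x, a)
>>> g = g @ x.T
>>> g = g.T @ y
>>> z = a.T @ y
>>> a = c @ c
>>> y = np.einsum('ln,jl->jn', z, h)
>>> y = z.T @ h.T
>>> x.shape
(2, 7)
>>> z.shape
(2, 7)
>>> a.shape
(13, 13)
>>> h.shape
(17, 2)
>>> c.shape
(13, 13)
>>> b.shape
(2, 13)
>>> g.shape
(2, 7)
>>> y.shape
(7, 17)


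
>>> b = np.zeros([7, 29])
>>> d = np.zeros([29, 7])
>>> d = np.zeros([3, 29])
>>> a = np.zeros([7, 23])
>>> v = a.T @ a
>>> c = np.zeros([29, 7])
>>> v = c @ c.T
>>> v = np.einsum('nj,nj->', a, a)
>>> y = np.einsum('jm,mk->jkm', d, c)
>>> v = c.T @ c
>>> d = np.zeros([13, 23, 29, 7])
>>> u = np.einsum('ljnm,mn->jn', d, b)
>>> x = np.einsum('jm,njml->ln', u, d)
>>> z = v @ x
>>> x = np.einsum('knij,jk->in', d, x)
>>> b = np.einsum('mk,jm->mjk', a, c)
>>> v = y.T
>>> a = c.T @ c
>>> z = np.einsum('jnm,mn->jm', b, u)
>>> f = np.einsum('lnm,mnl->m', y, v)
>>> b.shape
(7, 29, 23)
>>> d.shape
(13, 23, 29, 7)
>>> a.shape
(7, 7)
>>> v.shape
(29, 7, 3)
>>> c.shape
(29, 7)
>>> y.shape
(3, 7, 29)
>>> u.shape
(23, 29)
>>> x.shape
(29, 23)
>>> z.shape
(7, 23)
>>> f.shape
(29,)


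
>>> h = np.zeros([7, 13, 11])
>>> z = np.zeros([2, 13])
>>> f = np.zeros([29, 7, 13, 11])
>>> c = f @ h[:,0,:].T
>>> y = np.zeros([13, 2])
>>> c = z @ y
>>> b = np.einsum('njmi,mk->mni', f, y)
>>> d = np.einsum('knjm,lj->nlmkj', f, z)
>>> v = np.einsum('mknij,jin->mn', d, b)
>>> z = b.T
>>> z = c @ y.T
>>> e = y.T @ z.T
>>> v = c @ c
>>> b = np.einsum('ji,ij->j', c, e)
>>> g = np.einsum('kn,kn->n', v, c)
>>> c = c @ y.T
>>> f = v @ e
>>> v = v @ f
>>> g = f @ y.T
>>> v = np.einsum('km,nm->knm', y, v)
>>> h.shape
(7, 13, 11)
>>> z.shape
(2, 13)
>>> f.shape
(2, 2)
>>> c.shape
(2, 13)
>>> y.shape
(13, 2)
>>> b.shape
(2,)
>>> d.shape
(7, 2, 11, 29, 13)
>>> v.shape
(13, 2, 2)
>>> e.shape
(2, 2)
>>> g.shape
(2, 13)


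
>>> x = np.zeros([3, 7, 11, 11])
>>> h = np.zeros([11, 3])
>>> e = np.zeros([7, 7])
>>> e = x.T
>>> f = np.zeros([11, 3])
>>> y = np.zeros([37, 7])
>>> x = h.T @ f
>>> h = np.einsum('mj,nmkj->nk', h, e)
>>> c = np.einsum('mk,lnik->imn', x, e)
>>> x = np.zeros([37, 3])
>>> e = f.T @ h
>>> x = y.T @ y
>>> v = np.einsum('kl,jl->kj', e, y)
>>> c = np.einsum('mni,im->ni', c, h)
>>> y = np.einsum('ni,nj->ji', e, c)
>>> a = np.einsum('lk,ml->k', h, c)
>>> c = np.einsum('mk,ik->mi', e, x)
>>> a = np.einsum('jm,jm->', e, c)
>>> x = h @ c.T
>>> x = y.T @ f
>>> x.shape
(7, 3)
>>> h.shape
(11, 7)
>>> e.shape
(3, 7)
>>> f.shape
(11, 3)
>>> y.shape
(11, 7)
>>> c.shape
(3, 7)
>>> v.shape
(3, 37)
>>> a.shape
()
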